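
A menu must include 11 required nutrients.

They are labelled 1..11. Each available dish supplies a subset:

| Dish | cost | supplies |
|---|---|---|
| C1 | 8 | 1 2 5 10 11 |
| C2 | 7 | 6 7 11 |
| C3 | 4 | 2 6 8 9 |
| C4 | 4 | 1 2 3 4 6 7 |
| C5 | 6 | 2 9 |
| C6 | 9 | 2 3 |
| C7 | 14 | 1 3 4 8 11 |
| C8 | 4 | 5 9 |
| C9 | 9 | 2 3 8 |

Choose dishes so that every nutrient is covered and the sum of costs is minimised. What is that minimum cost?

C1, C3, C4 together cover every nutrient (C1 ∪ C3 ∪ C4 = {1, 2, 3, 4, 5, 6, 7, 8, 9, 10, 11}); total cost 8 + 4 + 4 = 16.
No covering selection has total cost below 16.

16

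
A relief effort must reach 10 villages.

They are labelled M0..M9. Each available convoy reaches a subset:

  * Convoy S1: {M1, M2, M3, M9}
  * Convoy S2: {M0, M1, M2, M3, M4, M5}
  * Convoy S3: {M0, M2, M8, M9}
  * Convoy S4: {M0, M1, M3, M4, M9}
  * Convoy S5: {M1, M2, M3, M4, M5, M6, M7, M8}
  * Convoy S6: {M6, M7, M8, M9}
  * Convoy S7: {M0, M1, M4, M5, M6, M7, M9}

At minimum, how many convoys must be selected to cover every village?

2

S3 and S5 together: S3 ∪ S5 = {M0, M1, M2, M3, M4, M5, M6, M7, M8, M9} — every village is covered.
No single convoy has all 10 villages (the largest, S5, has 8), so 2 is optimal.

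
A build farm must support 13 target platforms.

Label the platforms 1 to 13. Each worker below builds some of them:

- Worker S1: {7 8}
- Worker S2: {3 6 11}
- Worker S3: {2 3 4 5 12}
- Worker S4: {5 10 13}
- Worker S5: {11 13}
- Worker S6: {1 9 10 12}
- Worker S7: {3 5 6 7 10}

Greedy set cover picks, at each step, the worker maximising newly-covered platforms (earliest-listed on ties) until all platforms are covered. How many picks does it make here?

5

Greedy: pick S3 (covers 5 new) → pick S6 (covers 3 new) → pick S1 (covers 2 new) → pick S2 (covers 2 new) → pick S4 (covers 1 new). Total picks: 5.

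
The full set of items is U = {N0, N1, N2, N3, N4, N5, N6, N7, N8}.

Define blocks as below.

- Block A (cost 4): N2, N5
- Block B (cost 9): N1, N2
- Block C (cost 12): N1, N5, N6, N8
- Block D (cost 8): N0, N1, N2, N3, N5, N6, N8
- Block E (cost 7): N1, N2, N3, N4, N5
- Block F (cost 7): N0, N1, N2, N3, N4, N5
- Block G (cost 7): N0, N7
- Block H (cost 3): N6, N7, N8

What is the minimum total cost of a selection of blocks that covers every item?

10

F, H together cover every item (F ∪ H = {N0, N1, N2, N3, N4, N5, N6, N7, N8}); total cost 7 + 3 = 10.
No covering selection has total cost below 10.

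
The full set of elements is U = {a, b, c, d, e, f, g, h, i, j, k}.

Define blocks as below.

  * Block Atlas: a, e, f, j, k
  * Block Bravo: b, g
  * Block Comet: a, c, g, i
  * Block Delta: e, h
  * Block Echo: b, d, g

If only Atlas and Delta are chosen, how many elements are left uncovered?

5

Union of Atlas, Delta = {a, e, f, h, j, k}.
Not covered: b, c, d, g, i — 5 elements.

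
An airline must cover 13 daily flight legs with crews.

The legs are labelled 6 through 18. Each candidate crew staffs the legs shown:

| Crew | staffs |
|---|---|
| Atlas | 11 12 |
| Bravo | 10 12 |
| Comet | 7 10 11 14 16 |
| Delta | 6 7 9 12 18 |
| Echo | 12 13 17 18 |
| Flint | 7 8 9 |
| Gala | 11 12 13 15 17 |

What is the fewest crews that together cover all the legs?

Take {Comet, Delta, Flint, Gala}. Their union is {6, 7, 8, 9, 10, 11, 12, 13, 14, 15, 16, 17, 18}, which is all 13 legs.
No 3 of the 7 crews cover everything (all 35 combinations miss at least one leg), so 4 is optimal.

4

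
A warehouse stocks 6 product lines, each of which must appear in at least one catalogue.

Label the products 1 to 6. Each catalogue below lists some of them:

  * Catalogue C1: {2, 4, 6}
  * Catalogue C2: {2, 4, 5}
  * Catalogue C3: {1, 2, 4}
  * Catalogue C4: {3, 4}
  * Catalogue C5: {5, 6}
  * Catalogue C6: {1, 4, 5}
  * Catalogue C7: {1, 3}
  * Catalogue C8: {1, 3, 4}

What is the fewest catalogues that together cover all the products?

3

C1 and C2 and C7 together: C1 ∪ C2 ∪ C7 = {1, 2, 3, 4, 5, 6} — every product is covered.
No 2 of the 8 catalogues cover everything (all 28 combinations miss at least one product), so 3 is optimal.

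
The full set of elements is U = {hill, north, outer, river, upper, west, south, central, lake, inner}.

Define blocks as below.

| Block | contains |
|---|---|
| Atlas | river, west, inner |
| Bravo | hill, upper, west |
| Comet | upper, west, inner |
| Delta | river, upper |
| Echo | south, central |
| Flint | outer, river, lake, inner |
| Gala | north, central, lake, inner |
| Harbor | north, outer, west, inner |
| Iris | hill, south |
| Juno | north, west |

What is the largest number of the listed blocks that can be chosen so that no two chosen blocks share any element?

Delta, Echo, Juno are pairwise disjoint (Delta={river,upper}; Echo={south,central}; Juno={north,west}).
Every remaining block overlaps one of these, and no 4 of the listed blocks are pairwise disjoint, so 3 is the maximum.

3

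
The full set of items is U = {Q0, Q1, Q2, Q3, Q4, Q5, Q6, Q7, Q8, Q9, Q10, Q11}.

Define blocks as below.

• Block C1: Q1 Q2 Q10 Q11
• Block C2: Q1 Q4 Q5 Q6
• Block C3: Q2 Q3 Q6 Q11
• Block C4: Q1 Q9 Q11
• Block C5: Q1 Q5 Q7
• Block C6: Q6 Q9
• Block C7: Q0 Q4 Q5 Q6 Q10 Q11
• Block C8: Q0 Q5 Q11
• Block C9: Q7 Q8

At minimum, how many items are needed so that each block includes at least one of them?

Take H = {Q6, Q7, Q11}. Each listed block contains at least one of these, so H is a hitting set of size 3.
The blocks C1, C6, C9 are pairwise disjoint, so any hitting set needs a separate item for each — at least 3. Hence 3 is optimal.

3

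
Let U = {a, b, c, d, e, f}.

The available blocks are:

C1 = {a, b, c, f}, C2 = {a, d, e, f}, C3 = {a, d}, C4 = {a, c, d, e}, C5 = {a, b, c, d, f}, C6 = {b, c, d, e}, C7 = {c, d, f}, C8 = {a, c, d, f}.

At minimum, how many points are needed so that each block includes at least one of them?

The 2 points {d, f} hit every block.
No single point lies in every block, so at least 2 are needed and 2 is optimal.

2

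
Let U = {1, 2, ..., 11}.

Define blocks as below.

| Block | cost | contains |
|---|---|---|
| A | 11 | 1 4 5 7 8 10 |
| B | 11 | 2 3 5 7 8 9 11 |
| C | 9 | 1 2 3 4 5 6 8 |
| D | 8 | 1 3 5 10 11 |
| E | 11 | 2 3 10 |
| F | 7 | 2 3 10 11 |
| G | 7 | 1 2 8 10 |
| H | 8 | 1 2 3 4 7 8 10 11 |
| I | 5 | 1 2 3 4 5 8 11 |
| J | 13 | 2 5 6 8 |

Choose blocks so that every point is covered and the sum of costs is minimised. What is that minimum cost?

27

B, C, F together cover every point (B ∪ C ∪ F = {1, 2, 3, 4, 5, 6, 7, 8, 9, 10, 11}); total cost 11 + 9 + 7 = 27.
The greedy pick I, H, C, B costs 33; no covering selection beats 27.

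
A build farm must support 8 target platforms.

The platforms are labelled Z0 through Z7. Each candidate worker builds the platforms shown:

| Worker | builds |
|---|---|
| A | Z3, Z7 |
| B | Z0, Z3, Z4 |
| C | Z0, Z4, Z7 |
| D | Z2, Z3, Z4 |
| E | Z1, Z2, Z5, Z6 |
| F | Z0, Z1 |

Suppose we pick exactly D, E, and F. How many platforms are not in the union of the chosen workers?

1

Union of D, E, F = {Z0, Z1, Z2, Z3, Z4, Z5, Z6}.
Not covered: Z7 — 1 platform.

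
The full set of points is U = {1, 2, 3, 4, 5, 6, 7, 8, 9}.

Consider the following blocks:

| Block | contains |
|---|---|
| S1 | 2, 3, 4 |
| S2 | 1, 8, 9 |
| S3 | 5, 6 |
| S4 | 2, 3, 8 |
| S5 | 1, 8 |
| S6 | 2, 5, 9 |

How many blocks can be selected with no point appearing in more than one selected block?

3

S1, S2, S3 are pairwise disjoint (S1={2,3,4}; S2={1,8,9}; S3={5,6}).
Every remaining block overlaps one of these, and no 4 of the listed blocks are pairwise disjoint, so 3 is the maximum.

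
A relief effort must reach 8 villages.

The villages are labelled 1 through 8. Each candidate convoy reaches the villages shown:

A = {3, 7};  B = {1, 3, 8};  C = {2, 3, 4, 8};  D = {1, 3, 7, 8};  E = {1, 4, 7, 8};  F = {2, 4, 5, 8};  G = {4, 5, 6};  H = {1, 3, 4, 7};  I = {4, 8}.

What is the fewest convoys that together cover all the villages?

3

Take {D, F, G}. Their union is {1, 2, 3, 4, 5, 6, 7, 8}, which is all 8 villages.
Only G contains 6, so G is forced; the remaining 5 villages need at least 2 more convoys (each remaining convoy adds at most 4) — so at least 3 convoys are needed, and 3 is optimal.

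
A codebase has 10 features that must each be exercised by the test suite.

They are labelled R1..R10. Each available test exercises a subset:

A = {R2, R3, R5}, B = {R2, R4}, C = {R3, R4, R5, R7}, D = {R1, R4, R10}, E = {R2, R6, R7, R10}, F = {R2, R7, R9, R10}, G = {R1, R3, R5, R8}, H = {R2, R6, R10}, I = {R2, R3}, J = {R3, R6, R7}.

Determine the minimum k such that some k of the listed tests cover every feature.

4

D and F and G and H together: D ∪ F ∪ G ∪ H = {R1, R2, R3, R4, R5, R6, R7, R8, R9, R10} — every feature is covered.
No 3 of the 10 tests cover everything (all 120 combinations miss at least one feature), so 4 is optimal.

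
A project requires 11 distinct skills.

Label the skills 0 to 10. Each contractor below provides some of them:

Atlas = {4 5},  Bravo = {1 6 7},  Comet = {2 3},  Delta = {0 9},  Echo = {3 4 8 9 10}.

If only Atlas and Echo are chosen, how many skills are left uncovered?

Union of Atlas, Echo = {3, 4, 5, 8, 9, 10}.
Not covered: 0, 1, 2, 6, 7 — 5 skills.

5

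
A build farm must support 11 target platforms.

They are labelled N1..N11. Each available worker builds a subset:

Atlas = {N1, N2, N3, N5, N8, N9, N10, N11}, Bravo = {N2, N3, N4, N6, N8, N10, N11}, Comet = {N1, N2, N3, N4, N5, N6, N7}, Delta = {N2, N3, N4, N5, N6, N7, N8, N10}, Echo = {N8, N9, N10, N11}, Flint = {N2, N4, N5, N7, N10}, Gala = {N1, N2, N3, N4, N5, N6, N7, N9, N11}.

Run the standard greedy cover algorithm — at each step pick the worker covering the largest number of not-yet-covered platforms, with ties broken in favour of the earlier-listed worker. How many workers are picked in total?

2

Greedy: pick Gala (covers 9 new) → pick Atlas (covers 2 new). Total picks: 2.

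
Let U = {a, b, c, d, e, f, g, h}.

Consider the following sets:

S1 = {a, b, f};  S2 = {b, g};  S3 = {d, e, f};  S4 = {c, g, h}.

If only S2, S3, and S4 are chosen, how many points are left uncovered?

1

Union of S2, S3, S4 = {b, c, d, e, f, g, h}.
Not covered: a — 1 point.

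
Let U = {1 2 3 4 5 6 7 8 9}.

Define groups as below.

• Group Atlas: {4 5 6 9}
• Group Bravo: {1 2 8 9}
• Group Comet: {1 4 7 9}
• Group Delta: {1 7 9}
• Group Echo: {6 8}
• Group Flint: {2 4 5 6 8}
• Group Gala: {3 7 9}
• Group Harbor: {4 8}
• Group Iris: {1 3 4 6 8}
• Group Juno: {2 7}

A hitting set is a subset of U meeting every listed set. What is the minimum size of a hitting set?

3

The 3 elements {2, 8, 9} hit every group.
No choice of 2 elements meets every group, so 3 is the minimum.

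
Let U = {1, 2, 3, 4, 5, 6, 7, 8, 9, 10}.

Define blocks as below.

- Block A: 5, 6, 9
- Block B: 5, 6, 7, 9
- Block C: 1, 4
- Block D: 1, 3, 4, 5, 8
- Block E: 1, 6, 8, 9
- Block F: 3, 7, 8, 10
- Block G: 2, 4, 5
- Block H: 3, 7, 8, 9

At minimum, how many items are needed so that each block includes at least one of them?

T = {3, 4, 6} meets every block (each contains at least one member of T), and |T| = 3.
The blocks A, C, F are pairwise disjoint, so any hitting set needs a separate item for each — at least 3. Hence 3 is optimal.

3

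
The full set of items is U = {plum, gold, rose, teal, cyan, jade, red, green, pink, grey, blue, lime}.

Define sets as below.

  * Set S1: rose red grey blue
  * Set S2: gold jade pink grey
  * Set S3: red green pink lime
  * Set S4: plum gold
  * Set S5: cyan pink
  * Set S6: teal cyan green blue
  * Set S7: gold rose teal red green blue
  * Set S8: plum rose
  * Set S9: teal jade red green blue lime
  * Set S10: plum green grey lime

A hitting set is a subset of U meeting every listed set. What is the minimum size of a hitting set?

3

H = {plum, pink, blue} meets every set (each contains at least one member of H), and |H| = 3.
The sets S5, S8, S9 are pairwise disjoint, so any hitting set needs a separate item for each — at least 3. Hence 3 is optimal.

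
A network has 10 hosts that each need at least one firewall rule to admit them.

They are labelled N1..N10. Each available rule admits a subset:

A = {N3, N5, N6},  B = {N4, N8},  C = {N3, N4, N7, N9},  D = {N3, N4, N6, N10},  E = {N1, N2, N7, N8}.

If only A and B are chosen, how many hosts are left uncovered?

Union of A, B = {N3, N4, N5, N6, N8}.
Not covered: N1, N2, N7, N9, N10 — 5 hosts.

5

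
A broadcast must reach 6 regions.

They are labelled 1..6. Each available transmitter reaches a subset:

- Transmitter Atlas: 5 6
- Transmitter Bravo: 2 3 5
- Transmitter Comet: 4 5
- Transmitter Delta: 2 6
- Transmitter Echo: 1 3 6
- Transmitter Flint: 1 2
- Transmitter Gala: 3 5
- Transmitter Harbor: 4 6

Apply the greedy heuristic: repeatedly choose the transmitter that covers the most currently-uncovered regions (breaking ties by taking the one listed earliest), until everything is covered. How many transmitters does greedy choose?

Greedy: pick Bravo (covers 3 new) → pick Echo (covers 2 new) → pick Comet (covers 1 new). Total picks: 3.

3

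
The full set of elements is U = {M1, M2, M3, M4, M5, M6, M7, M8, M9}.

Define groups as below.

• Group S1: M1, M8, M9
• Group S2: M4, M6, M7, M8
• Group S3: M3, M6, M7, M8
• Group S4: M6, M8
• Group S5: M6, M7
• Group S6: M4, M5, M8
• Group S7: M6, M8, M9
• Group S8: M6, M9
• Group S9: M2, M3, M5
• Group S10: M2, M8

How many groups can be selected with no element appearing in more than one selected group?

S1, S5, S9 are pairwise disjoint (S1={M1,M8,M9}; S5={M6,M7}; S9={M2,M3,M5}).
Every remaining group overlaps one of these, and no 4 of the listed groups are pairwise disjoint, so 3 is the maximum.

3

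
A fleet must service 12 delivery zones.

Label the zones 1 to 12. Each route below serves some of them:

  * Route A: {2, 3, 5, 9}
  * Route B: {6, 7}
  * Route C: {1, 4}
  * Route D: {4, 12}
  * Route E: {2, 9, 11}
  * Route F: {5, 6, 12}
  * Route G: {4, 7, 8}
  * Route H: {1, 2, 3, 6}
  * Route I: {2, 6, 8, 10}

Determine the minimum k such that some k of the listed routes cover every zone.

5

E and F and G and H and I together: E ∪ F ∪ G ∪ H ∪ I = {1, 2, 3, 4, 5, 6, 7, 8, 9, 10, 11, 12} — every zone is covered.
No 4 of the 9 routes cover everything (all 126 combinations miss at least one zone), so 5 is optimal.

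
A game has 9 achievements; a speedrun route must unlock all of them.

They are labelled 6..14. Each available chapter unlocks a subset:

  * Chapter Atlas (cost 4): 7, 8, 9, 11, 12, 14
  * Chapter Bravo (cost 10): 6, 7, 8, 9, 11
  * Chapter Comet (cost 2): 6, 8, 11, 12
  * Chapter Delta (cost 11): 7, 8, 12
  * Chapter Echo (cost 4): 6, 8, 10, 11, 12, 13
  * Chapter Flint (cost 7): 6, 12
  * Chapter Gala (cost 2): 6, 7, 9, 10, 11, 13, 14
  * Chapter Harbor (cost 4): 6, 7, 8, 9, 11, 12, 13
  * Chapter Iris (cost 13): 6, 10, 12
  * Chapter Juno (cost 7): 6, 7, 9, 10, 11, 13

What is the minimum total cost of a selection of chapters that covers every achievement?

Comet, Gala together cover every achievement (Comet ∪ Gala = {6, 7, 8, 9, 10, 11, 12, 13, 14}); total cost 2 + 2 = 4.
No covering selection has total cost below 4.

4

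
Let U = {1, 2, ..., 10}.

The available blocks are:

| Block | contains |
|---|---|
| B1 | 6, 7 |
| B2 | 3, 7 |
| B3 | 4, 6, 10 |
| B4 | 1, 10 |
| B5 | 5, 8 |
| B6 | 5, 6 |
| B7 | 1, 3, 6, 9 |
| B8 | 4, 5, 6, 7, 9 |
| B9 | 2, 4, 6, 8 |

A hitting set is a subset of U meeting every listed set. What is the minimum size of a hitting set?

The 4 items {3, 5, 6, 10} hit every block.
No choice of 3 items meets every block, so 4 is the minimum.

4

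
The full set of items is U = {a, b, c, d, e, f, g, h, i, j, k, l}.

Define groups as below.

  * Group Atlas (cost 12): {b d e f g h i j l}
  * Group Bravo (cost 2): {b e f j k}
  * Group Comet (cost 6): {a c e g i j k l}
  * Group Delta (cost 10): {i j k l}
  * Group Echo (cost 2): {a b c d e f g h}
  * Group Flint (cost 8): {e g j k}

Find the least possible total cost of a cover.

8

Comet, Echo together cover every item (Comet ∪ Echo = {a, b, c, d, e, f, g, h, i, j, k, l}); total cost 6 + 2 = 8.
The greedy pick Echo, Bravo, Comet costs 10; no covering selection beats 8.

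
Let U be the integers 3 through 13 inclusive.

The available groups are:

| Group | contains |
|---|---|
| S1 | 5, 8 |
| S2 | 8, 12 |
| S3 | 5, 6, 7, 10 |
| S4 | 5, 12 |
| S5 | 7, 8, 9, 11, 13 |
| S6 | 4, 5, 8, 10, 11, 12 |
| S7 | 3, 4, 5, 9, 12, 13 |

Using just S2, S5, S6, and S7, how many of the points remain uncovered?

1

Union of S2, S5, S6, S7 = {3, 4, 5, 7, 8, 9, 10, 11, 12, 13}.
Not covered: 6 — 1 point.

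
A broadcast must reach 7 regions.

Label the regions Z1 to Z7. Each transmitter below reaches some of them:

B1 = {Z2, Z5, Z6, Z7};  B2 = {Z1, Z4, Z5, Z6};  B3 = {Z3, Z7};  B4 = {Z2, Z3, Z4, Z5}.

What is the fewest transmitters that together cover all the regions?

3

B1 and B2 and B3 together: B1 ∪ B2 ∪ B3 = {Z1, Z2, Z3, Z4, Z5, Z6, Z7} — every region is covered.
Only B2 contains Z1, so B2 is forced; the remaining 3 regions need at least 2 more transmitters (each remaining transmitter adds at most 2) — so at least 3 transmitters are needed, and 3 is optimal.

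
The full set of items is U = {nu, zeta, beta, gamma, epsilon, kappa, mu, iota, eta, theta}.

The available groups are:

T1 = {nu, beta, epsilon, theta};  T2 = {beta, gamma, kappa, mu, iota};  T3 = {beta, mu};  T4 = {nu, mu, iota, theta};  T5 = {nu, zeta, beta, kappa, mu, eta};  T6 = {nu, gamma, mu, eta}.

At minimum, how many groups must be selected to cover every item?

Take {T1, T2, T5}. Their union is {nu, zeta, beta, gamma, epsilon, kappa, mu, iota, eta, theta}, which is all 10 items.
Only T5 contains zeta, so T5 is forced; the remaining 4 items need at least 2 more groups (each remaining group adds at most 2) — so at least 3 groups are needed, and 3 is optimal.

3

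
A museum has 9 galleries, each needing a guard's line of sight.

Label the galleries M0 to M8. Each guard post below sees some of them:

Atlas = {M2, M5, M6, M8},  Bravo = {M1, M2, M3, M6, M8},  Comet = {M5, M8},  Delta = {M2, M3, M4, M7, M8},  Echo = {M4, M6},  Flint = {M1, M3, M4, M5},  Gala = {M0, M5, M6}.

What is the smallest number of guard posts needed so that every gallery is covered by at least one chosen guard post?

3

Bravo and Delta and Gala together: Bravo ∪ Delta ∪ Gala = {M0, M1, M2, M3, M4, M5, M6, M7, M8} — every gallery is covered.
Only Gala contains M0, so Gala is forced; the remaining 6 galleries need at least 2 more guard posts (each remaining guard post adds at most 5) — so at least 3 guard posts are needed, and 3 is optimal.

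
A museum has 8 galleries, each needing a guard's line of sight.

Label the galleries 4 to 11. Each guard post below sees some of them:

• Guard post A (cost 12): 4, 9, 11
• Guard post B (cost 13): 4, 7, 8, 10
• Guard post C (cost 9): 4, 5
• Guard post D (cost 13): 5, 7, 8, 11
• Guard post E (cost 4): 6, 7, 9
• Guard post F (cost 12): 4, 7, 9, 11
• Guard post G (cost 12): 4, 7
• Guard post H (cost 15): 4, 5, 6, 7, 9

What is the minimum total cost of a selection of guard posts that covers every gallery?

30

B, D, E together cover every gallery (B ∪ D ∪ E = {4, 5, 6, 7, 8, 9, 10, 11}); total cost 13 + 13 + 4 = 30.
No covering selection has total cost below 30.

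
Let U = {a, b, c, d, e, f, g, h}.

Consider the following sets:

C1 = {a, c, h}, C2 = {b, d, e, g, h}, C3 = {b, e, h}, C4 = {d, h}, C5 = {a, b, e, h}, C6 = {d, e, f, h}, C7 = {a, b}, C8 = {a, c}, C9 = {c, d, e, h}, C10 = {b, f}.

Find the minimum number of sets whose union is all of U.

3

C2 and C8 and C10 together: C2 ∪ C8 ∪ C10 = {a, b, c, d, e, f, g, h} — every element is covered.
Only C2 contains g, so C2 is forced; the remaining 3 elements need at least 2 more sets (each remaining set adds at most 2) — so at least 3 sets are needed, and 3 is optimal.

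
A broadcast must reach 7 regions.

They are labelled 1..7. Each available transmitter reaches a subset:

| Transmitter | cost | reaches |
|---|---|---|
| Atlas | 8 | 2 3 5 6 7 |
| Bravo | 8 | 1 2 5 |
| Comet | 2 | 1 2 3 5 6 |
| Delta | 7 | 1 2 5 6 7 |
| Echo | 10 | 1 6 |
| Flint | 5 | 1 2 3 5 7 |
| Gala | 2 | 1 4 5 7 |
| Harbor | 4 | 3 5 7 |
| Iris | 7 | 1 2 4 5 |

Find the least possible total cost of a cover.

Comet, Gala together cover every region (Comet ∪ Gala = {1, 2, 3, 4, 5, 6, 7}); total cost 2 + 2 = 4.
No covering selection has total cost below 4.

4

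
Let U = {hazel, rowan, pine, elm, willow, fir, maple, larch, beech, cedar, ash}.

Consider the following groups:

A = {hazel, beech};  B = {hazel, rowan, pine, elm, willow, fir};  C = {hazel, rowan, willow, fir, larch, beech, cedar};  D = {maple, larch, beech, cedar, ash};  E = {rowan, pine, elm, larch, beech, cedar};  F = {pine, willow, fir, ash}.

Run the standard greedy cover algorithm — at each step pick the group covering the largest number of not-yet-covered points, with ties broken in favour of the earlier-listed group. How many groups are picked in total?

Greedy: pick C (covers 7 new) → pick B (covers 2 new) → pick D (covers 2 new). Total picks: 3.
(The true minimum cover uses only 2 groups, so greedy is not optimal here.)

3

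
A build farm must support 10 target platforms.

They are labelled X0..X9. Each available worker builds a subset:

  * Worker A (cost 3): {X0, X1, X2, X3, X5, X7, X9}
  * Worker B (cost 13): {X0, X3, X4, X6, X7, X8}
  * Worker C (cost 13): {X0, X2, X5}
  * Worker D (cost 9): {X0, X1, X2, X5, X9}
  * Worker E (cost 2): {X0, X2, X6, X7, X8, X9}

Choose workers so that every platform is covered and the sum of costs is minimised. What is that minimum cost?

16

A, B together cover every platform (A ∪ B = {X0, X1, X2, X3, X4, X5, X6, X7, X8, X9}); total cost 3 + 13 = 16.
The greedy pick E, A, B costs 18; no covering selection beats 16.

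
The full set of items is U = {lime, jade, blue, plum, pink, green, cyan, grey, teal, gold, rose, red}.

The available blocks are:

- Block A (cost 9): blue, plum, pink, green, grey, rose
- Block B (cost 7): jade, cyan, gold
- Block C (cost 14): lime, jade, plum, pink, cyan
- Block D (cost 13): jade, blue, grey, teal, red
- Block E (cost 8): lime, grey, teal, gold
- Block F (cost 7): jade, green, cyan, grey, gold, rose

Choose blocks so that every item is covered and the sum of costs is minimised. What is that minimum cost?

C, D, F together cover every item (C ∪ D ∪ F = {lime, jade, blue, plum, pink, green, cyan, grey, teal, gold, rose, red}); total cost 14 + 13 + 7 = 34.
The greedy pick F, A, E, D costs 37; no covering selection beats 34.

34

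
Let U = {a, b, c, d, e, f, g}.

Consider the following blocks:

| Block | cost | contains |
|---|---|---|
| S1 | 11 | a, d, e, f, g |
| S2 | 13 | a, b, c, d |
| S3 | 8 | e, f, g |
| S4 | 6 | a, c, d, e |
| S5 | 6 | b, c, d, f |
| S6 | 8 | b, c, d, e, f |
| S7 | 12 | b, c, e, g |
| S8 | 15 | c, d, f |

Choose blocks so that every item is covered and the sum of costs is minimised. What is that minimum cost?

17

S1, S5 together cover every item (S1 ∪ S5 = {a, b, c, d, e, f, g}); total cost 11 + 6 = 17.
The greedy pick S4, S5, S3 costs 20; no covering selection beats 17.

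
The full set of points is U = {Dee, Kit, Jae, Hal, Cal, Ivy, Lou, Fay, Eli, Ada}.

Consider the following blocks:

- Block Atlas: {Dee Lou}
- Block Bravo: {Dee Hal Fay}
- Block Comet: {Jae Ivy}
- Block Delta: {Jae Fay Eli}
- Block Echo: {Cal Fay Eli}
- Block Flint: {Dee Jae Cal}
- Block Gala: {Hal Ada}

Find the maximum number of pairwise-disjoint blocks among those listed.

Atlas, Comet, Echo, Gala are pairwise disjoint (Atlas={Dee,Lou}; Comet={Jae,Ivy}; Echo={Cal,Fay,Eli}; Gala={Hal,Ada}).
Every remaining block overlaps one of these, and no 5 of the listed blocks are pairwise disjoint, so 4 is the maximum.

4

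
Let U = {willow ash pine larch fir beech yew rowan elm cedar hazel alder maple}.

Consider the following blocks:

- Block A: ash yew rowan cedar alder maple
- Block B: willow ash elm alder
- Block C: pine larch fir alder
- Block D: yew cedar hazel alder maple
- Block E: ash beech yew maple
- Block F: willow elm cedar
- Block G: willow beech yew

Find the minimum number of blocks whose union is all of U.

5

A, C, D, E, and F cover everything between them: the union {willow, ash, pine, larch, fir, beech, yew, rowan, elm, cedar, hazel, alder, maple} is all of U.
No 4 of the 7 blocks cover everything (all 35 combinations miss at least one element), so 5 is optimal.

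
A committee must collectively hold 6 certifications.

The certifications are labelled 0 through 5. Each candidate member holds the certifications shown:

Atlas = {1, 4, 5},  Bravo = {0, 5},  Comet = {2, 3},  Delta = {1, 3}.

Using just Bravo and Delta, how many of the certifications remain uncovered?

Union of Bravo, Delta = {0, 1, 3, 5}.
Not covered: 2, 4 — 2 certifications.

2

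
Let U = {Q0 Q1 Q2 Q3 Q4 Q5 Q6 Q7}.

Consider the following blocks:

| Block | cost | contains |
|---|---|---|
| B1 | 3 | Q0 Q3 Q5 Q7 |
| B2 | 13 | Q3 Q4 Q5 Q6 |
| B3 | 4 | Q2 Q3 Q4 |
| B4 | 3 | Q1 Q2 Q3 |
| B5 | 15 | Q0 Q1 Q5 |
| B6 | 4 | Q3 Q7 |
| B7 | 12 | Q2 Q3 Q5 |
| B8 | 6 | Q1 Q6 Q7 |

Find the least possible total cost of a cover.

13

B1, B3, B8 together cover every element (B1 ∪ B3 ∪ B8 = {Q0, Q1, Q2, Q3, Q4, Q5, Q6, Q7}); total cost 3 + 4 + 6 = 13.
The greedy pick B1, B4, B3, B8 costs 16; no covering selection beats 13.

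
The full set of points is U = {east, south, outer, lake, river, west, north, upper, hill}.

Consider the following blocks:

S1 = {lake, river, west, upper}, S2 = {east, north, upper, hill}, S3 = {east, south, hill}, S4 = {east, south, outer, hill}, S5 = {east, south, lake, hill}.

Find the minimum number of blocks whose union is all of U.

3

S1 and S2 and S4 together: S1 ∪ S2 ∪ S4 = {east, south, outer, lake, river, west, north, upper, hill} — every point is covered.
Each block has at most 4 points, and 2·4 = 8 < 9 — so at least 3 blocks are needed, and 3 is optimal.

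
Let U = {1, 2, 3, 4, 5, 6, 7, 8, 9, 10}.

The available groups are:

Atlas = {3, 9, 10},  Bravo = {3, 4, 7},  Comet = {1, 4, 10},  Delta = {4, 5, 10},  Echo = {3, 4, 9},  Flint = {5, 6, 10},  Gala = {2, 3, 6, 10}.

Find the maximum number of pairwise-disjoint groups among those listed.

2

Echo, Flint are pairwise disjoint (Echo={3,4,9}; Flint={5,6,10}).
Every remaining group overlaps one of these, and no 3 of the listed groups are pairwise disjoint, so 2 is the maximum.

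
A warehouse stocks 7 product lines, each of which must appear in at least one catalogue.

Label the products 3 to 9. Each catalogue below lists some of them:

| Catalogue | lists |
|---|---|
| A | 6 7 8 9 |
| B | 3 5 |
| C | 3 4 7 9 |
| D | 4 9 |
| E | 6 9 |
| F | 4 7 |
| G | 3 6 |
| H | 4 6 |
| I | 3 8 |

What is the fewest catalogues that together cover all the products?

A and B and H together: A ∪ B ∪ H = {3, 4, 5, 6, 7, 8, 9} — every product is covered.
Only B contains 5, so B is forced; the remaining 5 products need at least 2 more catalogues (each remaining catalogue adds at most 4) — so at least 3 catalogues are needed, and 3 is optimal.

3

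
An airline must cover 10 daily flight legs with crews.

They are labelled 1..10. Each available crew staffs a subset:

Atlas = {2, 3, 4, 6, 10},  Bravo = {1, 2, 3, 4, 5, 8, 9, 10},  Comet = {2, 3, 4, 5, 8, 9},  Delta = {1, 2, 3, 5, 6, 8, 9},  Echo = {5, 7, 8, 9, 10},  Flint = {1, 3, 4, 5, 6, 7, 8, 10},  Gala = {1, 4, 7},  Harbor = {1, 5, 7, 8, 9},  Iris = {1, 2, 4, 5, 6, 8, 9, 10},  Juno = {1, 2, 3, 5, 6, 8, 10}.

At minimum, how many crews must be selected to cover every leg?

2

Take {Comet, Flint}. Their union is {1, 2, 3, 4, 5, 6, 7, 8, 9, 10}, which is all 10 legs.
No single crew has all 10 legs (the largest, Bravo, has 8), so 2 is optimal.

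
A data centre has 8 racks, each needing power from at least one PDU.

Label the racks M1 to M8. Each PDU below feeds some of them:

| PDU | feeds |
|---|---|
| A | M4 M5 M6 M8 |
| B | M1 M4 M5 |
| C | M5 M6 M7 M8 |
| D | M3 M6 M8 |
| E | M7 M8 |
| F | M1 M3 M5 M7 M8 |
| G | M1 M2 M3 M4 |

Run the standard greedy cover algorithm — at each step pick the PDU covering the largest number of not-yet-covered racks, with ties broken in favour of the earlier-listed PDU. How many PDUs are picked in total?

3

Greedy: pick F (covers 5 new) → pick A (covers 2 new) → pick G (covers 1 new). Total picks: 3.
(The true minimum cover uses only 2 PDUs, so greedy is not optimal here.)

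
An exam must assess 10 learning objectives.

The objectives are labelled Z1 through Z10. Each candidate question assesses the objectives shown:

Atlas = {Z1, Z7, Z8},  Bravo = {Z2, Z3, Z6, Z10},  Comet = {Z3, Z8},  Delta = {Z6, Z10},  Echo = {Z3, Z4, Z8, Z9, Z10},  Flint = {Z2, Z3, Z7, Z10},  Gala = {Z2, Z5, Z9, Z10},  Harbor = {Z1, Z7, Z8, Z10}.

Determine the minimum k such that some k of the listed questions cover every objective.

4

Delta and Echo and Gala and Harbor together: Delta ∪ Echo ∪ Gala ∪ Harbor = {Z1, Z2, Z3, Z4, Z5, Z6, Z7, Z8, Z9, Z10} — every objective is covered.
Only Echo contains Z4, so Echo is forced; the remaining 5 objectives need at least 3 more questions (each remaining question adds at most 2) — so at least 4 questions are needed, and 4 is optimal.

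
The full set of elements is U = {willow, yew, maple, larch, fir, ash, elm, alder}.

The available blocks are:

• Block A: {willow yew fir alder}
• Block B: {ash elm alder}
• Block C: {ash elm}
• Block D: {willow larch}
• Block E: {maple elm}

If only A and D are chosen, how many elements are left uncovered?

Union of A, D = {willow, yew, larch, fir, alder}.
Not covered: maple, ash, elm — 3 elements.

3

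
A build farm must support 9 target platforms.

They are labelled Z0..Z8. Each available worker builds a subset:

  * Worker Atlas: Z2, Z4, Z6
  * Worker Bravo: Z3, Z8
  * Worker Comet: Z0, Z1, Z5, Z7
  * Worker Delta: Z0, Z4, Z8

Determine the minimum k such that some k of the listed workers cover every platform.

Atlas and Bravo and Comet together: Atlas ∪ Bravo ∪ Comet = {Z0, Z1, Z2, Z3, Z4, Z5, Z6, Z7, Z8} — every platform is covered.
Each worker has at most 4 platforms, and 2·4 = 8 < 9 — so at least 3 workers are needed, and 3 is optimal.

3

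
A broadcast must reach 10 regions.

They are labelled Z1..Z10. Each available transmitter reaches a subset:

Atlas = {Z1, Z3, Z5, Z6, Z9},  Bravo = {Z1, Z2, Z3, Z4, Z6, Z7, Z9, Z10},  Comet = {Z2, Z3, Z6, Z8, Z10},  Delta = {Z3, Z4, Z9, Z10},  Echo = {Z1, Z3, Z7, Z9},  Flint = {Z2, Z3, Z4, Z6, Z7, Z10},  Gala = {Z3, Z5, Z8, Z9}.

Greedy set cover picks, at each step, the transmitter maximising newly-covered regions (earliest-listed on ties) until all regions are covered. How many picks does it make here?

2

Greedy: pick Bravo (covers 8 new) → pick Gala (covers 2 new). Total picks: 2.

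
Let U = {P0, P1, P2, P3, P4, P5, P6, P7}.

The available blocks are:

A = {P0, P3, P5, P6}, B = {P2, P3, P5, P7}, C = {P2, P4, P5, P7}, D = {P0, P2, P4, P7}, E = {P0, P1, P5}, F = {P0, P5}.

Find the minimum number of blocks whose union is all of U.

A and C and E together: A ∪ C ∪ E = {P0, P1, P2, P3, P4, P5, P6, P7} — every point is covered.
Only E contains P1, so E is forced; the remaining 5 points need at least 2 more blocks (each remaining block adds at most 3) — so at least 3 blocks are needed, and 3 is optimal.

3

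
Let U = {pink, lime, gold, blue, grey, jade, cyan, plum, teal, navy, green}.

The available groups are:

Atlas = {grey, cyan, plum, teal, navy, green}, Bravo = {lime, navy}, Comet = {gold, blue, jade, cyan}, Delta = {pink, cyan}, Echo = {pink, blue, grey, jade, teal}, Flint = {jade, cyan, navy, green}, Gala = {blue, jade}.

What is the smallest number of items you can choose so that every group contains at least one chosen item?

The 3 items {lime, blue, cyan} hit every group.
The groups Bravo, Delta, Gala are pairwise disjoint, so any hitting set needs a separate item for each — at least 3. Hence 3 is optimal.

3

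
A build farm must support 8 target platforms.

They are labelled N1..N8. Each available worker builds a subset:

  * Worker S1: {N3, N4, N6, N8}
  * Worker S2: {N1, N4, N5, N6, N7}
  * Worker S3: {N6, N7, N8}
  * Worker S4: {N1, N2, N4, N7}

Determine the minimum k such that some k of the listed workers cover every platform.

Take {S1, S2, S4}. Their union is {N1, N2, N3, N4, N5, N6, N7, N8}, which is all 8 platforms.
Only S4 contains N2, so S4 is forced; the remaining 4 platforms need at least 2 more workers (each remaining worker adds at most 3) — so at least 3 workers are needed, and 3 is optimal.

3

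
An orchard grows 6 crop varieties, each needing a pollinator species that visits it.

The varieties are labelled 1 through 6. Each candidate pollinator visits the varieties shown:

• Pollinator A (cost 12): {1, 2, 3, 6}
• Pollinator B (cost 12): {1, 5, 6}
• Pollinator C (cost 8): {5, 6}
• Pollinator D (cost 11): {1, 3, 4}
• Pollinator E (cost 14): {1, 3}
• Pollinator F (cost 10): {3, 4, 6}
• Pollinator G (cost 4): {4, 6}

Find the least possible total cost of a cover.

24

A, C, G together cover every variety (A ∪ C ∪ G = {1, 2, 3, 4, 5, 6}); total cost 12 + 8 + 4 = 24.
No covering selection has total cost below 24.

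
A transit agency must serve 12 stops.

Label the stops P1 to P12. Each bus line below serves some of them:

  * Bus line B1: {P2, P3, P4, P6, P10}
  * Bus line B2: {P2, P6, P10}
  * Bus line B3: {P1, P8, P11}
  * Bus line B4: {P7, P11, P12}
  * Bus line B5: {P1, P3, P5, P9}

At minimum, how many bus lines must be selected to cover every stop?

B1 and B3 and B4 and B5 together: B1 ∪ B3 ∪ B4 ∪ B5 = {P1, P2, P3, P4, P5, P6, P7, P8, P9, P10, P11, P12} — every stop is covered.
Only B1 contains P4, so B1 is forced; the remaining 7 stops need at least 3 more bus lines (each remaining bus line adds at most 3) — so at least 4 bus lines are needed, and 4 is optimal.

4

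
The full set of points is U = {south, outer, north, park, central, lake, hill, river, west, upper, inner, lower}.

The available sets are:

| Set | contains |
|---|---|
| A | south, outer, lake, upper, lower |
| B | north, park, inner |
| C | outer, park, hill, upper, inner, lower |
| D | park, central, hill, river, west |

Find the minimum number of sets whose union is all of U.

A, B, and D cover everything between them: the union {south, outer, north, park, central, lake, hill, river, west, upper, inner, lower} is all of U.
Only A contains south, so A is forced; the remaining 7 points need at least 2 more sets (each remaining set adds at most 5) — so at least 3 sets are needed, and 3 is optimal.

3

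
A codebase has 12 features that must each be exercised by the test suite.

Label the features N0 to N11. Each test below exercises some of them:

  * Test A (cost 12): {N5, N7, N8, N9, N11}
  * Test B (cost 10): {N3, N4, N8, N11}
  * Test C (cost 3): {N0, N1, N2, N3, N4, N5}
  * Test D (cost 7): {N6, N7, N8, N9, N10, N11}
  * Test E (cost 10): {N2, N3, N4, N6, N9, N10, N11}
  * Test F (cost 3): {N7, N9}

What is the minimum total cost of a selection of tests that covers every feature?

C, D together cover every feature (C ∪ D = {N0, N1, N2, N3, N4, N5, N6, N7, N8, N9, N10, N11}); total cost 3 + 7 = 10.
No covering selection has total cost below 10.

10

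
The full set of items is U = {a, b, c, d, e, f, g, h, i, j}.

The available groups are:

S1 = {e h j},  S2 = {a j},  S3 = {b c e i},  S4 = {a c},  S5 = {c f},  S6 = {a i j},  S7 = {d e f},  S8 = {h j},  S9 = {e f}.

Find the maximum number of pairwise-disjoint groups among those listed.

3

S4, S7, S8 are pairwise disjoint (S4={a,c}; S7={d,e,f}; S8={h,j}).
Every remaining group overlaps one of these, and no 4 of the listed groups are pairwise disjoint, so 3 is the maximum.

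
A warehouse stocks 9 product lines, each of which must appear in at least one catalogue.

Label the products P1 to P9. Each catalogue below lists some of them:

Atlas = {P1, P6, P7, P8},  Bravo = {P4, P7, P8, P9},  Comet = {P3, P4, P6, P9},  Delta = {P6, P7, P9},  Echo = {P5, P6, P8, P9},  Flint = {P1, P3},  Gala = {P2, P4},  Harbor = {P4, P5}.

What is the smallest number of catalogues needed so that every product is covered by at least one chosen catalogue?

4

Bravo and Echo and Flint and Gala together: Bravo ∪ Echo ∪ Flint ∪ Gala = {P1, P2, P3, P4, P5, P6, P7, P8, P9} — every product is covered.
No 3 of the 8 catalogues cover everything (all 56 combinations miss at least one product), so 4 is optimal.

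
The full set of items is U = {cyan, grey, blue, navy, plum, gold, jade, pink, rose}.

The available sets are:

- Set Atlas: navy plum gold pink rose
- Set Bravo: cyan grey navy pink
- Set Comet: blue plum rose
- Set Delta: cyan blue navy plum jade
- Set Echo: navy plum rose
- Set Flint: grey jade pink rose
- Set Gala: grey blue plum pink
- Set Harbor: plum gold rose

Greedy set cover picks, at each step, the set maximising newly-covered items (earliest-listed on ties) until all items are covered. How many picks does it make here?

Greedy: pick Atlas (covers 5 new) → pick Delta (covers 3 new) → pick Bravo (covers 1 new). Total picks: 3.

3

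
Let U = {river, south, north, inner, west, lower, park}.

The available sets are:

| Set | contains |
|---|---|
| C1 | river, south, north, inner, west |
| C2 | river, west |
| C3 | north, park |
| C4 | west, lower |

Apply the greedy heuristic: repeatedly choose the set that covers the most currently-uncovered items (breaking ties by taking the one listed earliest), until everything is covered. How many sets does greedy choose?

Greedy: pick C1 (covers 5 new) → pick C3 (covers 1 new) → pick C4 (covers 1 new). Total picks: 3.

3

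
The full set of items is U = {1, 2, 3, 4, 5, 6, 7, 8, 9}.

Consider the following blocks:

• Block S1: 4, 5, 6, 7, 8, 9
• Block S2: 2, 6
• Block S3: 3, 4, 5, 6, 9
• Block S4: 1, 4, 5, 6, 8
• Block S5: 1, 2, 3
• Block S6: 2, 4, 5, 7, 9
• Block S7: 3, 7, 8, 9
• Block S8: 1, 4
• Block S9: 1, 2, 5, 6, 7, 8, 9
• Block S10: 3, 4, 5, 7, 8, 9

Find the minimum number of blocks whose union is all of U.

2

S1 and S5 together: S1 ∪ S5 = {1, 2, 3, 4, 5, 6, 7, 8, 9} — every item is covered.
No single block has all 9 items (the largest, S9, has 7), so 2 is optimal.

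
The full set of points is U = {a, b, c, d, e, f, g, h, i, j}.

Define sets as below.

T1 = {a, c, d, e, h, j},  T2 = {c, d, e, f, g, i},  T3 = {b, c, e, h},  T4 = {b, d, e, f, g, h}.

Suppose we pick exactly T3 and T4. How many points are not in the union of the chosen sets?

3

Union of T3, T4 = {b, c, d, e, f, g, h}.
Not covered: a, i, j — 3 points.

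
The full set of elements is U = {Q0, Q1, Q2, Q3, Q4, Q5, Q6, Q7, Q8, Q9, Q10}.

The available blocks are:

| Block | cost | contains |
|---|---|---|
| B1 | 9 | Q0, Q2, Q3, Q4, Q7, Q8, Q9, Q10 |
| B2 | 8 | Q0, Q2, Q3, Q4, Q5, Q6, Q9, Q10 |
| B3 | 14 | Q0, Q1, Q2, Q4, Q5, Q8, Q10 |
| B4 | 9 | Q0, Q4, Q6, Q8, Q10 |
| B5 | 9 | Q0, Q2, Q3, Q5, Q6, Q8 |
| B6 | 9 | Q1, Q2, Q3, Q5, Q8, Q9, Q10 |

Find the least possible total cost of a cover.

26

B1, B2, B6 together cover every element (B1 ∪ B2 ∪ B6 = {Q0, Q1, Q2, Q3, Q4, Q5, Q6, Q7, Q8, Q9, Q10}); total cost 9 + 8 + 9 = 26.
No covering selection has total cost below 26.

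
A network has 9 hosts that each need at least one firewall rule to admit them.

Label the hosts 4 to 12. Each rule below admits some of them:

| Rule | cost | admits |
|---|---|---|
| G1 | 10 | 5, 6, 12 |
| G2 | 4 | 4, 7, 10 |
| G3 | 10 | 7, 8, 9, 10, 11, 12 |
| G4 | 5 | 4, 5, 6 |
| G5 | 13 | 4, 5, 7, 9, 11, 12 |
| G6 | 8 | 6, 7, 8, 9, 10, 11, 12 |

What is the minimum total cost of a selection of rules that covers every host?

G4, G6 together cover every host (G4 ∪ G6 = {4, 5, 6, 7, 8, 9, 10, 11, 12}); total cost 5 + 8 = 13.
No covering selection has total cost below 13.

13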